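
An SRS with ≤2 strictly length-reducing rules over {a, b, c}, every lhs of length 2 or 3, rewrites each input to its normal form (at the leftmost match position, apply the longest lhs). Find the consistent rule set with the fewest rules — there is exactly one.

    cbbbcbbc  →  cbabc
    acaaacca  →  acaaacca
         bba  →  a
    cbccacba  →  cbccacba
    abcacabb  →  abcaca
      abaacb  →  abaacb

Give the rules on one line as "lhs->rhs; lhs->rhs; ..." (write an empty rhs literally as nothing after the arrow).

bb->; bcb->ba

  | cbbbcbbc => cbcbbc => cbabc
  | acaaacca
  | bba => a
  | cbccacba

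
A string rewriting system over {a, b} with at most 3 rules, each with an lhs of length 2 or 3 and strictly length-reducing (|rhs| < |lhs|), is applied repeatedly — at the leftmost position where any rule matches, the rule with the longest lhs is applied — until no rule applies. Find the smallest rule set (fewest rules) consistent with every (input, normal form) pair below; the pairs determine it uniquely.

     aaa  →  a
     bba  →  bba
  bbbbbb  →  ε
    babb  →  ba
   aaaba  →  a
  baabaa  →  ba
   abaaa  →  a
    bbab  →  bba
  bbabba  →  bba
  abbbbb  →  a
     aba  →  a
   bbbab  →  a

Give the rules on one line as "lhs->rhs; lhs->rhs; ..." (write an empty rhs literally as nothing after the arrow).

  | aaa => aa => a
  | bba
  | bbbbbb => bbb => ε
  | babb => bab => ba

aa->a; ab->a; bbb->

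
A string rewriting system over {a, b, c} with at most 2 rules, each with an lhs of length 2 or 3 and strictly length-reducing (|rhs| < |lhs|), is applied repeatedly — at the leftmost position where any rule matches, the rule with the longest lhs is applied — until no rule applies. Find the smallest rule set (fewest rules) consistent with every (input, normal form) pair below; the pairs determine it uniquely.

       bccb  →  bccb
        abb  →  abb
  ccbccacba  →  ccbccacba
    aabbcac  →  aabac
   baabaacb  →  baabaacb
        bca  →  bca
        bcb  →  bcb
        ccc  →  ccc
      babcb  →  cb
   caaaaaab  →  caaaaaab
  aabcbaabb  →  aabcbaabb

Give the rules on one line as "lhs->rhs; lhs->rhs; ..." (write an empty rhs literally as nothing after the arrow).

bab->; bbc->b

  | bccb
  | abb
  | ccbccacba
  | aabbcac => aabac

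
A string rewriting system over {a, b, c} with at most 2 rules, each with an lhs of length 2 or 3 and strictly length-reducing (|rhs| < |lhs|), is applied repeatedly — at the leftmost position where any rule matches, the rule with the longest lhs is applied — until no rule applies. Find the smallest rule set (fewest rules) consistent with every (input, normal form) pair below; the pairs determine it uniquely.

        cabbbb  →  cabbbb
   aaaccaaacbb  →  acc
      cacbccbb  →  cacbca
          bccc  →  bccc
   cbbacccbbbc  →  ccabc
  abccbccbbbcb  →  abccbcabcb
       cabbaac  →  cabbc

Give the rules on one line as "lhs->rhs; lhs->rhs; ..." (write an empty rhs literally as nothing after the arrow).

aa->; cbb->a

  | cabbbb
  | aaaccaaacbb => accaaacbb => accacbb => accaa => acc
  | cacbccbb => cacbca
  | bccc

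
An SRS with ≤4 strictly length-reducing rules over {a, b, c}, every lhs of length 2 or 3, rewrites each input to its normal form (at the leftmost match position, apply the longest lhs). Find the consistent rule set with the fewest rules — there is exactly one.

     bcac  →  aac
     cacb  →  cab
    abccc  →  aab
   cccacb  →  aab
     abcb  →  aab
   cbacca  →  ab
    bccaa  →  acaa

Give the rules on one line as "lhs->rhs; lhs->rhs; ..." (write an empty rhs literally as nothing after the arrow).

aba->cb; bc->a; cb->b; cc->b

  | bcac => aac
  | cacb => cab
  | abccc => aacc => aab
  | cccacb => bcacb => aacb => aab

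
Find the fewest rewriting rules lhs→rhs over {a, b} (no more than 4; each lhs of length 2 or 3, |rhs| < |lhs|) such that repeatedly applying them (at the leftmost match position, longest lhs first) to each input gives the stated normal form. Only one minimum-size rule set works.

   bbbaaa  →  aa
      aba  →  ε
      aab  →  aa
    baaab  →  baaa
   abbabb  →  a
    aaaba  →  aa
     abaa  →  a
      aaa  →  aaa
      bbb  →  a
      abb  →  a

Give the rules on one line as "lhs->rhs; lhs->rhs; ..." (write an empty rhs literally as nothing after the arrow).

  | bbbaaa => abaaa => aa
  | aba => ε
  | aab => aa
  | baaab => baaa

ab->a; aba->; bb->a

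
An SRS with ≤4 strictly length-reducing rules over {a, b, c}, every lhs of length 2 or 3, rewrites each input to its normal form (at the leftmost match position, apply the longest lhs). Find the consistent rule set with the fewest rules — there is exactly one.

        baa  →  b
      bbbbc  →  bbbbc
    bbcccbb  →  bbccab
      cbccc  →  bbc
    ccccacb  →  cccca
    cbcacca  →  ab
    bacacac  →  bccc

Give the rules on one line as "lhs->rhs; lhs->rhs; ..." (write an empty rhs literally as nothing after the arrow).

ac->c; acc->bb; ba->b; cb->a

  | baa => ba => b
  | bbbbc
  | bbcccbb => bbccab
  | cbccc => accc => bbc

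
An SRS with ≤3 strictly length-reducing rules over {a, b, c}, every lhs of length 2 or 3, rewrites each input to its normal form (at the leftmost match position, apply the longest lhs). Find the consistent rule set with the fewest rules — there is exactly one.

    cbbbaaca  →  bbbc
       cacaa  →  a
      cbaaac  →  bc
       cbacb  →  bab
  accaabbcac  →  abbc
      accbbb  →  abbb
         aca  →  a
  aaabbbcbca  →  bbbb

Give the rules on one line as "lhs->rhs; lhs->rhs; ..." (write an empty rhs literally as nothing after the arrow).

aa->c; ca->; cb->b

  | cbbbaaca => bbbaaca => bbbcca => bbbc
  | cacaa => caa => a
  | cbaaac => baaac => bcac => bc
  | cbacb => bacb => bab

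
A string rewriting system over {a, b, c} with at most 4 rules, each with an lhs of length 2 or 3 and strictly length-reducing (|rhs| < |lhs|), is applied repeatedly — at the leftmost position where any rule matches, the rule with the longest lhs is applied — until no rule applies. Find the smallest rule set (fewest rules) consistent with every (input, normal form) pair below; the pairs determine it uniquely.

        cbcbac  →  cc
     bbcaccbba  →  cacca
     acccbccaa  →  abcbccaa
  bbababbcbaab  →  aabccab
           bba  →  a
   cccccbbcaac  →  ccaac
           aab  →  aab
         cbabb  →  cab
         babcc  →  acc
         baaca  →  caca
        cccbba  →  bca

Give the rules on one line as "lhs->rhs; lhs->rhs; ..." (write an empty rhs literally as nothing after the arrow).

ba->c; bab->a; bb->; ccc->bc

  | cbcbac => cbccc => cbbc => cc
  | bbcaccbba => caccbba => cacca
  | acccbccaa => abcbccaa
  | bbababbcbaab => ababbcbaab => aabcbaab => aabccab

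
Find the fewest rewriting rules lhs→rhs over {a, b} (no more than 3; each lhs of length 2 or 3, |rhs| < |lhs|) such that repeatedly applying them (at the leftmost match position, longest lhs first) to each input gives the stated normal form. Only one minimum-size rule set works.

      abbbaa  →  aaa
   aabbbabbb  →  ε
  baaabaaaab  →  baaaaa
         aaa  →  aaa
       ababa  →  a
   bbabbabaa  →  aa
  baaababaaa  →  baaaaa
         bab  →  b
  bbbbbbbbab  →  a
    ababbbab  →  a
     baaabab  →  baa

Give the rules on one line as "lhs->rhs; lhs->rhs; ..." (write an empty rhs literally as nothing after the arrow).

  | abbbaa => bbaa => aaa
  | aabbbabbb => abbabbb => babbb => bbb => ab => ε
  | baaabaaaab => baaaaaab => baaaaa
  | aaa

ab->; bb->a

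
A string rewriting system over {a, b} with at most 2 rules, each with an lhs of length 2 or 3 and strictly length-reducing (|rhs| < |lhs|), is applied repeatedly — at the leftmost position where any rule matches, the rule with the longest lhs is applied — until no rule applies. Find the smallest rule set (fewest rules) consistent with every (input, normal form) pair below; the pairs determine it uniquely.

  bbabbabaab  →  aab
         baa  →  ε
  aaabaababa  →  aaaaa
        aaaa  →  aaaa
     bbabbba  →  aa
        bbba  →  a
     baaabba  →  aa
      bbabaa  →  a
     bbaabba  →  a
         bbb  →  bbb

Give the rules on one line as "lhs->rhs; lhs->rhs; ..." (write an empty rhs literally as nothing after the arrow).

ba->a; baa->

  | bbabbabaab => babbabaab => abbabaab => ababaab => aabaab => aab
  | baa => ε
  | aaabaababa => aaababa => aaaaba => aaaaa
  | aaaa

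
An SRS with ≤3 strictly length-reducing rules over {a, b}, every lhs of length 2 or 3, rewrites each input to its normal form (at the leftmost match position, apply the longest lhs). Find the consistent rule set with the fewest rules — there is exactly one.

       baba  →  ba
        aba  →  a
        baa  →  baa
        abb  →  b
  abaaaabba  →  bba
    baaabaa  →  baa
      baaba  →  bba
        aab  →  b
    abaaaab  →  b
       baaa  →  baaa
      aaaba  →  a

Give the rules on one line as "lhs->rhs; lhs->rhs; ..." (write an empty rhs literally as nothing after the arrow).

aab->b; ab->

  | baba => ba
  | aba => a
  | baa
  | abb => b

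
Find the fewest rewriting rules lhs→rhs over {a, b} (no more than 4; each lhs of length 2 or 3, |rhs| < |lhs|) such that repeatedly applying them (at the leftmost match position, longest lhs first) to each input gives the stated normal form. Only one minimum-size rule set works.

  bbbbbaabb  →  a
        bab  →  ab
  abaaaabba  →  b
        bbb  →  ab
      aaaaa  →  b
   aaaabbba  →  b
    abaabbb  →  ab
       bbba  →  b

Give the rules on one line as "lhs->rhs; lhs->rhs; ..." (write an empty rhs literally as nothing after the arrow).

  | bbbbbaabb => abbbaabb => aabaabb => bbaabb => aaabb => bb => a
  | bab => ab
  | abaaaabba => aaaaabba => aabba => bbba => aba => aa => b
  | bbb => ab

aa->b; aaa->; ba->a; bb->a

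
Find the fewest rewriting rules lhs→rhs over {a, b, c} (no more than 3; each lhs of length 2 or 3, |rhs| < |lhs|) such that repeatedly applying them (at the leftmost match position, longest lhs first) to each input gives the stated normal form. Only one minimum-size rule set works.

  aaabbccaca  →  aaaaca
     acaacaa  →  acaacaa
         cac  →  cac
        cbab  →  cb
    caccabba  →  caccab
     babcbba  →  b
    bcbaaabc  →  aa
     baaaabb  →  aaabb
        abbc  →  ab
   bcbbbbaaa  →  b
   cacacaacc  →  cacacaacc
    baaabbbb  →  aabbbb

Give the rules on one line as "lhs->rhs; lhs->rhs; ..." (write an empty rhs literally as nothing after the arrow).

  | aaabbccaca => aaabcaca => aaaaca
  | acaacaa
  | cac
  | cbab => cb

ba->; bc->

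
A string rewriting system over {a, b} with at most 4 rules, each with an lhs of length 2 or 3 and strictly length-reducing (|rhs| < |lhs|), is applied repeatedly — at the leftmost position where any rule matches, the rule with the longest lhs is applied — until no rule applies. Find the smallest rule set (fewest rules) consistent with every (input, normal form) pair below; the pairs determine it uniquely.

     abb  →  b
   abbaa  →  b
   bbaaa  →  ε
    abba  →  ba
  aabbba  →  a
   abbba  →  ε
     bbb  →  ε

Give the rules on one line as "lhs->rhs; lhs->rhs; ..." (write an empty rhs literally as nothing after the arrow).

aa->; ab->; bb->a

  | abb => b
  | abbaa => baa => b
  | bbaaa => aaaa => aa => ε
  | abba => ba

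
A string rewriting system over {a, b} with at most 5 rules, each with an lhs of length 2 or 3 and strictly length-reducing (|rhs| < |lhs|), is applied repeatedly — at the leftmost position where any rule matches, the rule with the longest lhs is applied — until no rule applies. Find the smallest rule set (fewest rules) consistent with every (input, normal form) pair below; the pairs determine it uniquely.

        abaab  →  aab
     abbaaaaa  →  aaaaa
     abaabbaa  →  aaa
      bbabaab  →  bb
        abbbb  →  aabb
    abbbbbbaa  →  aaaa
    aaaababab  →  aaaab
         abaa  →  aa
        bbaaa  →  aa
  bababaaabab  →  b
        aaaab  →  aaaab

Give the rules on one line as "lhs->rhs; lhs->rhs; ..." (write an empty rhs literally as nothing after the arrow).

aba->a; ba->b; bba->; bbb->ab

  | abaab => aab
  | abbaaaaa => aaaaa
  | abaabbaa => aabbaa => aaa
  | bbabaab => baab => bab => bb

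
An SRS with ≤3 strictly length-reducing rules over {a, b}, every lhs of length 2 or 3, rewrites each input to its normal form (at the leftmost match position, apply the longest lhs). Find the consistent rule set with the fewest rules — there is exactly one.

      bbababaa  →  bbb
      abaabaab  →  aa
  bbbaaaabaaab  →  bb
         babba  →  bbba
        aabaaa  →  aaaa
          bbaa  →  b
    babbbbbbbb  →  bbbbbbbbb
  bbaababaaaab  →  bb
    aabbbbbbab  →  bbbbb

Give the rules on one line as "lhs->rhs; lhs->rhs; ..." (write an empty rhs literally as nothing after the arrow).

ab->; baa->; bab->bb

  | bbababaa => bbbabaa => bbbbaa => bbb
  | abaabaab => aabaab => aaab => aa
  | bbbaaaabaaab => bbaabaaab => bbaaab => bab => bb
  | babba => bbba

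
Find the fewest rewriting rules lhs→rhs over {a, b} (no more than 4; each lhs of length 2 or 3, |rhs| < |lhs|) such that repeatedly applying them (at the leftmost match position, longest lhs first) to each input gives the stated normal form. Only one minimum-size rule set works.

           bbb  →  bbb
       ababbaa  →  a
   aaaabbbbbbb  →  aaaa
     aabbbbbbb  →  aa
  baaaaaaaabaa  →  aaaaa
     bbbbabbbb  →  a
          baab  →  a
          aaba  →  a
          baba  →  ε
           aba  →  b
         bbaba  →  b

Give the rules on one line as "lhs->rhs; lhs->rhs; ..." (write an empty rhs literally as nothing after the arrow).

  | bbb
  | ababbaa => bbbaa => baa => a
  | aaaabbbbbbb => aaaabbbbbb => aaaabbbbb => aaaabbbb => aaaabbb => aaaabb => aaaab => aaaa
  | aabbbbbbb => aabbbbbb => aabbbbb => aabbbb => aabbb => aabb => aab => aa

ab->a; aba->b; ba->; bba->a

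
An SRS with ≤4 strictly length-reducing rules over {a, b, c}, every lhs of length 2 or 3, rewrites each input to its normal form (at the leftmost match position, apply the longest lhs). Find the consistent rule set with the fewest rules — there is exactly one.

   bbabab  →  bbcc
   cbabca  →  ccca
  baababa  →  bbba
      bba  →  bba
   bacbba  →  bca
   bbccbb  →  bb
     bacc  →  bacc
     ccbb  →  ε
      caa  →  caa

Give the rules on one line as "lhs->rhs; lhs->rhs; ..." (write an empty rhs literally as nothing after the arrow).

  | bbabab => bbcab => bbcc
  | cbabca => cabca => ccca
  | baababa => bacaba => bbba
  | bba

ab->c; aca->b; cb->; cba->ca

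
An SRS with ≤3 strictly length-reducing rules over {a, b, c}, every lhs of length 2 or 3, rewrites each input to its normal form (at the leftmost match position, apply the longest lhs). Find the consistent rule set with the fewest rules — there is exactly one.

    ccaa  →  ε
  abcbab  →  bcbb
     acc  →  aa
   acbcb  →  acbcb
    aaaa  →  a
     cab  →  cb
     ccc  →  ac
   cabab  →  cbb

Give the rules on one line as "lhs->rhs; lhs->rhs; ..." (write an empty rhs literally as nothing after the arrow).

aaa->; ab->b; cc->a

  | ccaa => aaa => ε
  | abcbab => bcbab => bcbb
  | acc => aa
  | acbcb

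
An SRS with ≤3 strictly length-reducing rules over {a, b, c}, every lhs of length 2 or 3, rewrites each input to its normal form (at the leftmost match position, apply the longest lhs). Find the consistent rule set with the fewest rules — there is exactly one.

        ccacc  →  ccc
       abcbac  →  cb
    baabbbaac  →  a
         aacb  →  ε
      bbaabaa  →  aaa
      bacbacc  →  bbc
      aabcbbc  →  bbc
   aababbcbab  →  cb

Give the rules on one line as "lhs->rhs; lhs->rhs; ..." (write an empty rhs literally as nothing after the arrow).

ab->; ac->; baa->aa

  | ccacc => ccc
  | abcbac => cbac => cb
  | baabbbaac => aabbbaac => abbaac => baac => aac => a
  | aacb => ab => ε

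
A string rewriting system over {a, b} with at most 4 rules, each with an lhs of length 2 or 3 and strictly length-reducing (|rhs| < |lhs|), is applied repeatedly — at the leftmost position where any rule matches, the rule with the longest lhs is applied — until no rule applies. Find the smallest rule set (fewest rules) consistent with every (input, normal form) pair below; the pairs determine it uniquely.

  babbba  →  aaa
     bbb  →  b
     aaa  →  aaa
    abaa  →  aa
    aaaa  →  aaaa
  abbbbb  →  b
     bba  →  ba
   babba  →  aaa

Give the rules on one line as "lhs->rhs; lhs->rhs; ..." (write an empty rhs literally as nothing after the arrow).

aab->aa; ab->; bab->aa; bb->b

  | babbba => aabba => aaba => aaa
  | bbb => bb => b
  | aaa
  | abaa => aa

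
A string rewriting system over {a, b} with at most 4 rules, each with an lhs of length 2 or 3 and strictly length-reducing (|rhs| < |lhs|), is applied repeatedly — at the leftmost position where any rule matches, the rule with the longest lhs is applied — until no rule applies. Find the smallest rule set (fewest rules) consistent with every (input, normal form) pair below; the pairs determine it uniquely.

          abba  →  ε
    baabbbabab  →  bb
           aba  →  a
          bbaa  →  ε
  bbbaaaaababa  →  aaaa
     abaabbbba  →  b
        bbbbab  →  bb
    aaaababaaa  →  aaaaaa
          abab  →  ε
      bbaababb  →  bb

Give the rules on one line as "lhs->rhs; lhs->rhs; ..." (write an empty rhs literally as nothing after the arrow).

ab->; ba->; bbb->b

  | abba => ba => ε
  | baabbbabab => abbbabab => bbabab => bbab => bb
  | aba => a
  | bbaa => ba => ε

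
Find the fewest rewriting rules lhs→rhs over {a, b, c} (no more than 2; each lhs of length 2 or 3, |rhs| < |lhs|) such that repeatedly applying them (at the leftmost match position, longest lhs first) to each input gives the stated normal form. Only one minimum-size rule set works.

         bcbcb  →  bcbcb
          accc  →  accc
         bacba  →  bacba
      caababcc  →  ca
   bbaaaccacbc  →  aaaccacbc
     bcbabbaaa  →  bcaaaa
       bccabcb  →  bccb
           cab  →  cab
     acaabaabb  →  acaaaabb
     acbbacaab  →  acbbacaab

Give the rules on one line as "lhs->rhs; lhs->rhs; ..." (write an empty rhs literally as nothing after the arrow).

  | bcbcb
  | accc
  | bacba
  | caababcc => caabc => ca

abc->; baa->aa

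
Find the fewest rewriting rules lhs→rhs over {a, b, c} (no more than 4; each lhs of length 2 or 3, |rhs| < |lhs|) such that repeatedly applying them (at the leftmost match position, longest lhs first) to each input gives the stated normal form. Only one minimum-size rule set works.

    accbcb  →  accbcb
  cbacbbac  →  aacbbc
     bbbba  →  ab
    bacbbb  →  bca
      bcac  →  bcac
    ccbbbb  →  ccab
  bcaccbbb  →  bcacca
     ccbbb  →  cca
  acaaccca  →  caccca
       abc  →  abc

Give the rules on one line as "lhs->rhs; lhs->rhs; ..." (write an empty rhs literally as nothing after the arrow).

  | accbcb
  | cbacbbac => aacbbac => aacbbc
  | bbbba => aba => ab
  | bacbbb => bcbbb => bca

aca->c; ba->b; bbb->a; cba->aa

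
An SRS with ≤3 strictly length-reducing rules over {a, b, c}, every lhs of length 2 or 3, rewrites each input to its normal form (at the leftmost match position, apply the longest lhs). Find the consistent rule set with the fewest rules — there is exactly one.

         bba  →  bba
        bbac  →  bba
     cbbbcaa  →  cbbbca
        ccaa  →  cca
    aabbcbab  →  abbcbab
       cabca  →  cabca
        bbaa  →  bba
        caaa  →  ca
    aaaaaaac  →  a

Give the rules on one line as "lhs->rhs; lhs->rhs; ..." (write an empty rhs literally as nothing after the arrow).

aa->a; ac->a

  | bba
  | bbac => bba
  | cbbbcaa => cbbbca
  | ccaa => cca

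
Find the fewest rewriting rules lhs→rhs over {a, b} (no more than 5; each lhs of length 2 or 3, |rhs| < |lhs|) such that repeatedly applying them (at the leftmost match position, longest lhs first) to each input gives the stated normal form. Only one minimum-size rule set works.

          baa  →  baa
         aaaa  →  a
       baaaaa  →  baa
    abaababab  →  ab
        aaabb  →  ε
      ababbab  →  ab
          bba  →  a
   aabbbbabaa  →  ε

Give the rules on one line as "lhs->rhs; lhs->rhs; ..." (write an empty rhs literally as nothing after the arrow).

aaa->; aba->b; bb->; bbb->

  | baa
  | aaaa => a
  | baaaaa => baa
  | abaababab => bababab => bbbab => ab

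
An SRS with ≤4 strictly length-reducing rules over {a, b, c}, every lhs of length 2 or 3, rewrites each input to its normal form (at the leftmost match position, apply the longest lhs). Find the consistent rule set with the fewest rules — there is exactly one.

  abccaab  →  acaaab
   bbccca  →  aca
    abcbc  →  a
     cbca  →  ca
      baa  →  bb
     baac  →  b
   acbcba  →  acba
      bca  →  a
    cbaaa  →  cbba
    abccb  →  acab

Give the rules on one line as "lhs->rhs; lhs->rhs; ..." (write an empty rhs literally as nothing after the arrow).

baa->bb; bc->; bcc->ca

  | abccaab => acaaab
  | bbccca => bcaca => aca
  | abcbc => abc => a
  | cbca => ca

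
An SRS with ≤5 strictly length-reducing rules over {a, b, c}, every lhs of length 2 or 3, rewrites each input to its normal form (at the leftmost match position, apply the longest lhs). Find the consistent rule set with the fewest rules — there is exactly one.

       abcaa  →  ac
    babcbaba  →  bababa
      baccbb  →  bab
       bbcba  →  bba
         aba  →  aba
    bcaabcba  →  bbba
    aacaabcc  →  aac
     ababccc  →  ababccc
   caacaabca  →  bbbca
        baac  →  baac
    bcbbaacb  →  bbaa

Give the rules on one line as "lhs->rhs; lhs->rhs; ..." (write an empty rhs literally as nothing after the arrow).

abb->ac; acc->ac; caa->b; cb->

  | abcaa => abb => ac
  | babcbaba => bababa
  | baccbb => bacbb => bab
  | bbcba => bba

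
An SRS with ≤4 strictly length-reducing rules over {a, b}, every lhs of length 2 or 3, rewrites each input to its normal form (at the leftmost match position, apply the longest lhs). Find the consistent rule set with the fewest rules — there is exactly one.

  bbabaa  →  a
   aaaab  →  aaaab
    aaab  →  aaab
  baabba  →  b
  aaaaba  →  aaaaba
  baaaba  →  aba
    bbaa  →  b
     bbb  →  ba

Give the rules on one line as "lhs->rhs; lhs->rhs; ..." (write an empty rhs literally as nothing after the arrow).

baa->; bb->b; bba->bb; bbb->ba

  | bbabaa => bbbaa => baaa => a
  | aaaab
  | aaab
  | baabba => bba => bb => b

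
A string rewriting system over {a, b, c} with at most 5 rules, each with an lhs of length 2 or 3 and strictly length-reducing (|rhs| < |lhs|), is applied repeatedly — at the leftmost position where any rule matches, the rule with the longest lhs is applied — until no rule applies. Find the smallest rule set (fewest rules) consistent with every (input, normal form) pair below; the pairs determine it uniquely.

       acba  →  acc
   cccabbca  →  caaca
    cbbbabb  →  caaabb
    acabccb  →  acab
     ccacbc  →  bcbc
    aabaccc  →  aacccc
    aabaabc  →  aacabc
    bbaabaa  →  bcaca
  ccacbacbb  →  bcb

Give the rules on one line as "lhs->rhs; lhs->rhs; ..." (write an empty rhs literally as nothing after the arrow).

ba->c; bbb->aa; cca->b; ccb->

  | acba => acc
  | cccabbca => cbbbca => caaca
  | cbbbabb => caaabb
  | acabccb => acab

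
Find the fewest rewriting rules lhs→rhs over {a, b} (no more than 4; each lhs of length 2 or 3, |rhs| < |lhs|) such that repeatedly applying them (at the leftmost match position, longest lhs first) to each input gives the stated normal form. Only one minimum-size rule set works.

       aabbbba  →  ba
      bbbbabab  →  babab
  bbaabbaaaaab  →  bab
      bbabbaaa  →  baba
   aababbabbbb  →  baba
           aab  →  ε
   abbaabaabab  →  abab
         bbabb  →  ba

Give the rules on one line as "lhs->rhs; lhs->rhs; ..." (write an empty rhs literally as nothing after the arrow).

  | aabbbba => bbbbba => bbba => ba
  | bbbbabab => bbabab => babab
  | bbaabbaaaaab => baabbaaaaab => bbbbaaaaab => bbaaaaab => baaaaab => bbaaab => baaab => bbab => bab
  | bbabbaaa => babbaaa => babaaa => babba => baba

aa->b; bb->; bba->ba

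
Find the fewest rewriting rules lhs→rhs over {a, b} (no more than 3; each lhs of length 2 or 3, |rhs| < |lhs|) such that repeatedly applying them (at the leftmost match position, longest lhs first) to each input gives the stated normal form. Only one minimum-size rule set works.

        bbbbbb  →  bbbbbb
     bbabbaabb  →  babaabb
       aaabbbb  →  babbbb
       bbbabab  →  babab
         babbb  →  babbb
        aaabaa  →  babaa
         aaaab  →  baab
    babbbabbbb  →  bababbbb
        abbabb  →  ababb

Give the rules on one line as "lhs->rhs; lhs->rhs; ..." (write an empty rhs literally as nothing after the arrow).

aaa->ba; bba->ba

  | bbbbbb
  | bbabbaabb => babbaabb => babaabb
  | aaabbbb => babbbb
  | bbbabab => bbabab => babab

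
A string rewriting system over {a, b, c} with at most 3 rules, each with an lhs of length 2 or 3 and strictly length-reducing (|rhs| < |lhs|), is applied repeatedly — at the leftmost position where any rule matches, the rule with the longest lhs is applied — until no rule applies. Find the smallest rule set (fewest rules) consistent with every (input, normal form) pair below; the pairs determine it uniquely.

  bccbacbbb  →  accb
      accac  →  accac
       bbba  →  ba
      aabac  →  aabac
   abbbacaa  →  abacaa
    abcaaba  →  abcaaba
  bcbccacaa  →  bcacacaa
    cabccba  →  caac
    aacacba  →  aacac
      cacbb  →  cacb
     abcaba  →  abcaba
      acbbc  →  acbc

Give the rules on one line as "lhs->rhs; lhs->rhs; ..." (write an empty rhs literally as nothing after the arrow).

bb->b; bcc->ac; cba->c

  | bccbacbbb => acbacbbb => accbbb => accbb => accb
  | accac
  | bbba => bba => ba
  | aabac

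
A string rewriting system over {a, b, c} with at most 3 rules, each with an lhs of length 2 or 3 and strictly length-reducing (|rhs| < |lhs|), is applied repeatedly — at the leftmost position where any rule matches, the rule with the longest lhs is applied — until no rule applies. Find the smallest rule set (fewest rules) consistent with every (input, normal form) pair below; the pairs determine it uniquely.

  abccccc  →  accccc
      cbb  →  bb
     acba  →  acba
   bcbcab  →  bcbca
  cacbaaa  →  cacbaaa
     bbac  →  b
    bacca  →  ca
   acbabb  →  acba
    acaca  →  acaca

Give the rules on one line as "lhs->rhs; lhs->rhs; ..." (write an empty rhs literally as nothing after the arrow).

ab->a; bac->; cbb->bb

  | abccccc => accccc
  | cbb => bb
  | acba
  | bcbcab => bcbca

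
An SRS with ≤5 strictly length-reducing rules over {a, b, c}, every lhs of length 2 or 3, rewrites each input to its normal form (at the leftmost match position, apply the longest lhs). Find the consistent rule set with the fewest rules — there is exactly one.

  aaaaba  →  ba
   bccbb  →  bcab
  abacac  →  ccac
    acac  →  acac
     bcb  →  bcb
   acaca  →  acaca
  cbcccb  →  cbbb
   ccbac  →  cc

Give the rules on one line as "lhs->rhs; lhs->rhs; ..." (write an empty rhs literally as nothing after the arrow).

  | aaaaba => aaba => ba
  | bccbb => bcab
  | abacac => ccac
  | acac

aa->; aba->c; ccb->ca; ccc->b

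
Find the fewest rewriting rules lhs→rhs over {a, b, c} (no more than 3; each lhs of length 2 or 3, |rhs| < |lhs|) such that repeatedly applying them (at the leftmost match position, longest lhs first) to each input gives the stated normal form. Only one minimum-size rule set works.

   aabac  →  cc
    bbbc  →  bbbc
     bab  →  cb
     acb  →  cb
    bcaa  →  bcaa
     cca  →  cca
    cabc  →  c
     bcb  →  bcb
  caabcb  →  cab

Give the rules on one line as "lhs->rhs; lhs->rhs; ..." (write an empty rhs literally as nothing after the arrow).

abc->; ac->c; ba->c

  | aabac => aacc => acc => cc
  | bbbc
  | bab => cb
  | acb => cb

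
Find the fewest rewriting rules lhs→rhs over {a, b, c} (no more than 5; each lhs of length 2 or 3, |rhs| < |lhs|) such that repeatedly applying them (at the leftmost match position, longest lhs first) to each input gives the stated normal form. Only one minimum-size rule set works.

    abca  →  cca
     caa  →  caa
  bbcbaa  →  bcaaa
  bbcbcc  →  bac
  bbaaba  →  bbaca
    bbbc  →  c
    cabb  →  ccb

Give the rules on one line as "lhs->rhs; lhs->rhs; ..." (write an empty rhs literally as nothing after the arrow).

  | abca => cca
  | caa
  | bbcbaa => bcaaa
  | bbcbcc => bcacc => bac

ab->c; bbb->; bcb->ca; cac->a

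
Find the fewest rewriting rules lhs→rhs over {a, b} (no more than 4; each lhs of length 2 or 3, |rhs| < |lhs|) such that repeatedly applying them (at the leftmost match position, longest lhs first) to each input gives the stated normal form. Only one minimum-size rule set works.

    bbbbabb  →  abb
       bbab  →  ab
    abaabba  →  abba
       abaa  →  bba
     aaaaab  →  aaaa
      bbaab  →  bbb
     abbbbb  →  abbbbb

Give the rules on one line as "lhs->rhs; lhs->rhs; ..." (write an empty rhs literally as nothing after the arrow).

  | bbbbabb => bbbabb => bbabb => babb => abb
  | bbab => bab => ab
  | abaabba => bbabba => babba => abba
  | abaa => bba

aab->a; aba->bb; baa->b; bab->ab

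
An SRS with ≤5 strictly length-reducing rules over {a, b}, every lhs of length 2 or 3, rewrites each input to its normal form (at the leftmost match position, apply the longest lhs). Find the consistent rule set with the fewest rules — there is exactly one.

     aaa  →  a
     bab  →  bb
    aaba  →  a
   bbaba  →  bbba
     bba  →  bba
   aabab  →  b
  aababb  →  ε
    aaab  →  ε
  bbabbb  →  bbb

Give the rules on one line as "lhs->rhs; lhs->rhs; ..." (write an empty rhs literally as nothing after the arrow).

  | aaa => aa => a
  | bab => bb
  | aaba => a
  | bbaba => bbba

aa->a; aab->; ab->b; abb->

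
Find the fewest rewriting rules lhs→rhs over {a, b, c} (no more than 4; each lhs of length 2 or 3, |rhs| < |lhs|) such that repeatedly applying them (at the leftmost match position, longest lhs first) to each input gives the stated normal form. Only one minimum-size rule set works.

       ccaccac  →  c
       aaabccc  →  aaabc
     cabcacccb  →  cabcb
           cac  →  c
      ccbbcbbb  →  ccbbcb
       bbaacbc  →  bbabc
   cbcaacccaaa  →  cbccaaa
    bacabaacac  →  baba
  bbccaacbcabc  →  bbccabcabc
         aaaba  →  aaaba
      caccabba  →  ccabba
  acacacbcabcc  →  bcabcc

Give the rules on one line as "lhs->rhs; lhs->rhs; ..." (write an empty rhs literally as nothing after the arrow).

  | ccaccac => cccac => cac => c
  | aaabccc => aaabc
  | cabcacccb => cabcccb => cabcb
  | cac => c

ac->; bbb->b; ccc->c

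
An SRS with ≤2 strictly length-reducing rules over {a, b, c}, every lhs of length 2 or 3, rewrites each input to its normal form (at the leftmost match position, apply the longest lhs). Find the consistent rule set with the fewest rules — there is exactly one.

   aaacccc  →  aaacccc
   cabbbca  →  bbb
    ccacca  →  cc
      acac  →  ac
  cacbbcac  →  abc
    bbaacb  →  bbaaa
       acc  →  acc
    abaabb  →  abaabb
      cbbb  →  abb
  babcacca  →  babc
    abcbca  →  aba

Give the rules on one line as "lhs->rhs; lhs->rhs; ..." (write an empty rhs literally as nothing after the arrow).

ca->; cb->a

  | aaacccc
  | cabbbca => bbbca => bbb
  | ccacca => ccca => cc
  | acac => ac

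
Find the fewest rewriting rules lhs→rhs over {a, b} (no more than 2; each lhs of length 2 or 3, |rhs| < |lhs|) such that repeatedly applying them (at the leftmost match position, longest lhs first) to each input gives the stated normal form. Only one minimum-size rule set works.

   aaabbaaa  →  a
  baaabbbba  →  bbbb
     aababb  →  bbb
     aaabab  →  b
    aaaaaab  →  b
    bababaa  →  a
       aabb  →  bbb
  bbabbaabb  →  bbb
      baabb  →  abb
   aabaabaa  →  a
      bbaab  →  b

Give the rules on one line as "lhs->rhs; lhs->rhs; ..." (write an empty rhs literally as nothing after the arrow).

aa->b; ba->

  | aaabbaaa => babbaaa => bbaaa => baa => a
  | baaabbbba => aabbbba => bbbbba => bbbb
  | aababb => bbabb => bbb
  | aaabab => babab => bab => b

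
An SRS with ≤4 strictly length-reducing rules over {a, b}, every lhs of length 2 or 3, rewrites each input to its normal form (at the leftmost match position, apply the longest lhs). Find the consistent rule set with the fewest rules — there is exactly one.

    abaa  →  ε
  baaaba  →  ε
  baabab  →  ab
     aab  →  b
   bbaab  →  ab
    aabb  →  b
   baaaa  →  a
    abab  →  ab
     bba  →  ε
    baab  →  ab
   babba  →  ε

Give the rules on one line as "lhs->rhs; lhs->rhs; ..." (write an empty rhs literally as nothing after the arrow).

aa->; ba->; bb->b

  | abaa => aa => ε
  | baaaba => aaba => ba => ε
  | baabab => abab => ab
  | aab => b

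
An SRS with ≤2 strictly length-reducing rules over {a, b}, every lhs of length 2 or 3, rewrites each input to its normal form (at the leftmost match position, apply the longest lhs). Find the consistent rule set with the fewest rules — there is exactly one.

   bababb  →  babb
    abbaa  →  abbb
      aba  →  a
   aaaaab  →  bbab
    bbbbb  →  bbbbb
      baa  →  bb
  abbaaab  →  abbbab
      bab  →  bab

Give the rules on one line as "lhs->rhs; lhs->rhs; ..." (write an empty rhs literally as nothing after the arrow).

aa->b; aba->a

  | bababb => babb
  | abbaa => abbb
  | aba => a
  | aaaaab => baaab => bbab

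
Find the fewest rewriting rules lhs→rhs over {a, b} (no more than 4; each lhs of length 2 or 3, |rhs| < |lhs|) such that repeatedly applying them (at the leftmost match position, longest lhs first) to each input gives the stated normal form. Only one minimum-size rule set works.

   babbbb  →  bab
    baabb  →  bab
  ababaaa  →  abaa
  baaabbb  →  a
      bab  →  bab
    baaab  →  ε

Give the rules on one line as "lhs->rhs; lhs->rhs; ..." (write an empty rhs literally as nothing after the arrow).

  | babbbb => bab
  | baabb => bab
  | ababaaa => ababb => abaa
  | baaabbb => bbbbb => bb => a

aaa->b; aab->a; bb->a; bbb->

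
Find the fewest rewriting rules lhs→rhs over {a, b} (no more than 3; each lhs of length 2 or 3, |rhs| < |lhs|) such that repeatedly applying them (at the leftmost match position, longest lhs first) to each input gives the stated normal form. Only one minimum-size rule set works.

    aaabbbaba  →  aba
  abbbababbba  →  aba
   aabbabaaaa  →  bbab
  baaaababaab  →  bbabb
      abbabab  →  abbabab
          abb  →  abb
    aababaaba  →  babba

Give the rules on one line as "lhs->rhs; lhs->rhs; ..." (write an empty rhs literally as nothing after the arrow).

aa->; bbb->a

  | aaabbbaba => abbbaba => aaaba => aba
  | abbbababbba => aaababbba => ababbba => abaaa => aba
  | aabbabaaaa => bbabaaaa => bbabaa => bbab
  | baaaababaab => baababaab => bbabaab => bbabb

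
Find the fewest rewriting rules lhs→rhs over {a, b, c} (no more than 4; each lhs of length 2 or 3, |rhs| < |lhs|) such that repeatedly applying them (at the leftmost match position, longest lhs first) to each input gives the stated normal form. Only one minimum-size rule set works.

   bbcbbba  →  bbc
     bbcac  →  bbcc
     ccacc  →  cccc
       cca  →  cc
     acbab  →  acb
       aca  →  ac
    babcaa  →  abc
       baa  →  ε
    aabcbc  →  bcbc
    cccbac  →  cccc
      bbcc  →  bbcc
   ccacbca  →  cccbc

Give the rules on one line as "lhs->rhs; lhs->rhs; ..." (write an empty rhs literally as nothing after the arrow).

aa->; ba->a; ca->c

  | bbcbbba => bbcbba => bbcba => bbca => bbc
  | bbcac => bbcc
  | ccacc => cccc
  | cca => cc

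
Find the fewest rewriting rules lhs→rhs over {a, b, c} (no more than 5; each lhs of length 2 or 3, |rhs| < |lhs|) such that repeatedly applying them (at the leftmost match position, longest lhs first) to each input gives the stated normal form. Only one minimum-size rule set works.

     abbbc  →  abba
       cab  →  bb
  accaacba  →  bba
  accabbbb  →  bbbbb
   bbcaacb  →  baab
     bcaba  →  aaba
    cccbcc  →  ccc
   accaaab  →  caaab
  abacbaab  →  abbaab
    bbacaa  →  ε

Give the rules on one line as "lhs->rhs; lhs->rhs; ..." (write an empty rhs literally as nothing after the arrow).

ac->; aca->cc; bc->a; cab->bb

  | abbbc => abba
  | cab => bb
  | accaacba => caacba => caba => bba
  | accabbbb => cabbbb => bbbbb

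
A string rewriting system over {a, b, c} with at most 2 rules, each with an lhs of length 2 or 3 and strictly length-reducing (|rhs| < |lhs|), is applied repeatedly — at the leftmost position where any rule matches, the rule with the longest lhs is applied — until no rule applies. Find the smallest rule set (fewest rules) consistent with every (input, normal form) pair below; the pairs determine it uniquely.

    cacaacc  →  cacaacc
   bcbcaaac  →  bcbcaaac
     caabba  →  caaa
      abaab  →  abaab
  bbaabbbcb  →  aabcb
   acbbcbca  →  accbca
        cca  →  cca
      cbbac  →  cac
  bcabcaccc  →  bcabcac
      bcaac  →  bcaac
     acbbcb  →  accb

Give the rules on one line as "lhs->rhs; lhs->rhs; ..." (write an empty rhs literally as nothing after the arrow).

bb->; ccc->c

  | cacaacc
  | bcbcaaac
  | caabba => caaa
  | abaab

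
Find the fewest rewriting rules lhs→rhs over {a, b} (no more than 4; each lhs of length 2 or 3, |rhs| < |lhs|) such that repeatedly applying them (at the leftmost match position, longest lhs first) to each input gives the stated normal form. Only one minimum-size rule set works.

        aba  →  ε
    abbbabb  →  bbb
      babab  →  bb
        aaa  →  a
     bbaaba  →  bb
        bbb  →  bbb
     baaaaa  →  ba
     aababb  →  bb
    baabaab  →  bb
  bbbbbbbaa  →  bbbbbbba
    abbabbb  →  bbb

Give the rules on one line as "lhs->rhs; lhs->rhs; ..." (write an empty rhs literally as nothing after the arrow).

aa->a; ab->; aba->ab

  | aba => ab => ε
  | abbbabb => bbabb => bbb
  | babab => babb => bb
  | aaa => aa => a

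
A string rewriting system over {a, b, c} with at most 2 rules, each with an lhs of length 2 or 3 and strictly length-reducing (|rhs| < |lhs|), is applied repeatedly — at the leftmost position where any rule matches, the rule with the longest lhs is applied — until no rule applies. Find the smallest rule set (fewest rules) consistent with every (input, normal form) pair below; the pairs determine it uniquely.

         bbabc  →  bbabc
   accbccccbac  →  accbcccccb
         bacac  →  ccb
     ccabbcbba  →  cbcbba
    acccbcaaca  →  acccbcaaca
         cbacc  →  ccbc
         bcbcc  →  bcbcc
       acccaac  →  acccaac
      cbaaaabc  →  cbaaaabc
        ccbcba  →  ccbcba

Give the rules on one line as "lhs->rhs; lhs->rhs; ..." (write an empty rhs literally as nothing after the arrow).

bac->cb; cab->

  | bbabc
  | accbccccbac => accbcccccb
  | bacac => cbac => ccb
  | ccabbcbba => cbcbba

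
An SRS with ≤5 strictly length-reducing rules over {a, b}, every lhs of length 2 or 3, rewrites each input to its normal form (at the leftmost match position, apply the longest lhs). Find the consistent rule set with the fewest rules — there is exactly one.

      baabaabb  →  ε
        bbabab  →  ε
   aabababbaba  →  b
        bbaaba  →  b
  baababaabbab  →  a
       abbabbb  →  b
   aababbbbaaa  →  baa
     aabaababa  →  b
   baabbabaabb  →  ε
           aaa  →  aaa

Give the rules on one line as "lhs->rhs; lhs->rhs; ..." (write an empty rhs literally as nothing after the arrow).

  | baabaabb => bababb => bbbb => abb => ε
  | bbabab => aabab => abb => ε
  | aabababbaba => abbabbaba => abbaba => aba => b
  | bbaaba => aaaba => aab => ab => b

ab->b; aba->b; abb->; bb->a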